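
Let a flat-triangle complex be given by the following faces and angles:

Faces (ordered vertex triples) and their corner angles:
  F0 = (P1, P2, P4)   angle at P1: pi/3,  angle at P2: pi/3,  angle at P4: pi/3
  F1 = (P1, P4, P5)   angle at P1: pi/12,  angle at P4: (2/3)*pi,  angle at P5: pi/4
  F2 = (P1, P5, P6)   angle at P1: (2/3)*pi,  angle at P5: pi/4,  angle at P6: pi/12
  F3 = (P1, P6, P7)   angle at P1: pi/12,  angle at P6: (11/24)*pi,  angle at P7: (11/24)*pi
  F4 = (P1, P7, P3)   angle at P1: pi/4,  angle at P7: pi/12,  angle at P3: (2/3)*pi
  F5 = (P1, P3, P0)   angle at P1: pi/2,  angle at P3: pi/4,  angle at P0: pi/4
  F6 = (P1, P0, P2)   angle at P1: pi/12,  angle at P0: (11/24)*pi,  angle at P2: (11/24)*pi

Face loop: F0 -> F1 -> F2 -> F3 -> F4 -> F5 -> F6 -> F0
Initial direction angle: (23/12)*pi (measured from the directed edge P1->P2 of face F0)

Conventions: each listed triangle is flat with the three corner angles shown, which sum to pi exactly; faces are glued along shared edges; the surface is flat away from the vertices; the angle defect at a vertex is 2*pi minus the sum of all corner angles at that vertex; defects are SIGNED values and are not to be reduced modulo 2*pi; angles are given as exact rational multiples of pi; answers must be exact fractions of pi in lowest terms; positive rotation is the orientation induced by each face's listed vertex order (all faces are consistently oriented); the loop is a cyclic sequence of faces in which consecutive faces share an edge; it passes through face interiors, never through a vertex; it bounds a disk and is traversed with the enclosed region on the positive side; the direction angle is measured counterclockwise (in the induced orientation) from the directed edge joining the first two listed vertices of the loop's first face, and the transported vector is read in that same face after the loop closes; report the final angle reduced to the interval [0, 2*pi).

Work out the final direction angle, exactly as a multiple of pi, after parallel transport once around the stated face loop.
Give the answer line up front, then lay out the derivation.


Answer: final direction angle = (23/12)*pi

enclosed vertex P1: corner angles sum to 2*pi, defect = 2*pi - 2*pi = 0
final direction = starting direction + enclosed defect total, reduced mod 2*pi (induced orientation)
final angle = (23/12)*pi + 0 = (23/12)*pi (mod 2*pi)


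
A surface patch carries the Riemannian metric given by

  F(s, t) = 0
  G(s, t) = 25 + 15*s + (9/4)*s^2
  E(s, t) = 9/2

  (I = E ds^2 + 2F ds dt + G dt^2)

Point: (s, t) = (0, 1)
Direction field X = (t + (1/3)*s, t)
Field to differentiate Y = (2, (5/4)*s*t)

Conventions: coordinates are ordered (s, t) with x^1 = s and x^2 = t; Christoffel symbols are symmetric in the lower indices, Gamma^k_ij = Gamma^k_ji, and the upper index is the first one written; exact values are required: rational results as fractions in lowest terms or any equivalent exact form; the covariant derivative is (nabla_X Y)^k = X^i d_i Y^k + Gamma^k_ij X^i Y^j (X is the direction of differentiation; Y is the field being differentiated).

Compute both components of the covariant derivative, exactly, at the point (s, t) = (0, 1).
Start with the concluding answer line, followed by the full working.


Answer: (nabla_X Y)^s = 0, (nabla_X Y)^t = 37/20

E = 9/2, F = 0, G = 25 at the point
E_s = 0, E_t = 0, F_s = 0, F_t = 0, G_s = 15, G_t = 0
EG - F^2 = 225/2;  g^inv = (2/225) * [[25, 0], [0, 9/2]]
first-kind symbols [ij,l] = (1/2)(d_i g_jl + d_j g_il - d_l g_ij): [ss,s] = E_s/2 = 0, [ss,t] = F_s - E_t/2 = 0, [st,s] = E_t/2 = 0, [st,t] = G_s/2 = 15/2, [tt,s] = F_t - G_s/2 = -15/2, [tt,t] = G_t/2 = 0
Gamma^s_ij = (G*[ij,s] - F*[ij,t])/(EG - F^2), Gamma^t_ij = (E*[ij,t] - F*[ij,s])/(EG - F^2)
Gamma_sss = 0, Gamma_sst = 0, Gamma_stt = -5/3, Gamma_tss = 0, Gamma_tst = 3/10, Gamma_ttt = 0
X = (1, 1), Y = (2, 0) at the point


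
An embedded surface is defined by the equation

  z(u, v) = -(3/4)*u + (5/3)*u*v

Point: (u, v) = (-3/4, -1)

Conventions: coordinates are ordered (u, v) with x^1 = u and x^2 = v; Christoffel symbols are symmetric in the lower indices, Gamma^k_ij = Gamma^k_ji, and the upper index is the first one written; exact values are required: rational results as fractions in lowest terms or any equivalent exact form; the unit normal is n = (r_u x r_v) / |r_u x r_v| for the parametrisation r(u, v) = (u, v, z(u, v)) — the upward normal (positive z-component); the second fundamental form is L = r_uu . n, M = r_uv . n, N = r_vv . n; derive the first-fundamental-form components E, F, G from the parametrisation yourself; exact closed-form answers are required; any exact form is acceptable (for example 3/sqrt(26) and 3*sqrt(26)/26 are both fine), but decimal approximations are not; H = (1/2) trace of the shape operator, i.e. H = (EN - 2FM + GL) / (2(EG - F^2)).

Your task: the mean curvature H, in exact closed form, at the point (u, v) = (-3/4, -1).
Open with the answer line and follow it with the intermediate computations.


Answer: H = -87*sqrt(10)/1331

z_u = -29/12, z_v = -5/4, z_uu = 0, z_uv = 5/3, z_vv = 0
E = 985/144, F = 145/48, G = 41/16; answer radicand W^2 = 605/72
unnormalised second-form numerators: l = 0, m = 5/3, n = 0; L = l/sqrt(605/72), and similarly M = m/sqrt(W^2), N = n/sqrt(W^2)
H = (E*n - 2*F*m + G*l) / (2*(EG - F^2)*sqrt(W^2)); E*n - 2*F*m + G*l = -725/72, EG - F^2 = 605/72, so H = (-145/242)/sqrt(605/72)


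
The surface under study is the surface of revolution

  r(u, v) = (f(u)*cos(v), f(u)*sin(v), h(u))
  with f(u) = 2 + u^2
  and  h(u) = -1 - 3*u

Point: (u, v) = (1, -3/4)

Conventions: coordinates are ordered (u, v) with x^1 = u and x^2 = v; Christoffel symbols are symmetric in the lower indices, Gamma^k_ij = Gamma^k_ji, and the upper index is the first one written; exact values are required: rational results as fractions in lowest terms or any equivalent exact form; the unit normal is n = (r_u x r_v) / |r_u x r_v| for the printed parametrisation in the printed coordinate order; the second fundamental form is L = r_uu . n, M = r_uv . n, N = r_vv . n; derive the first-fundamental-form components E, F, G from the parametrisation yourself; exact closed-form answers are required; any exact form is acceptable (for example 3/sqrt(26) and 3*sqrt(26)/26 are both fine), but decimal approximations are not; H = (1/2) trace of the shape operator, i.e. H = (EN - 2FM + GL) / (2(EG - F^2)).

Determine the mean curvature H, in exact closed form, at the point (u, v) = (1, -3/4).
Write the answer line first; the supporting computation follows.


Answer: H = -7*sqrt(13)/338

f = 3, f' = 2, f'' = 2, h' = -3, h'' = 0
E = 13, F = 0, G = 9; answer radicand W^2 = 13
unnormalised second-form numerators: l = 6, m = 0, n = -9; L = l/sqrt(13), and similarly M = m/sqrt(W^2), N = n/sqrt(W^2)
H = (E*n - 2*F*m + G*l) / (2*(EG - F^2)*sqrt(W^2)); E*n - 2*F*m + G*l = -63, EG - F^2 = 117, so H = (-7/26)/sqrt(13)


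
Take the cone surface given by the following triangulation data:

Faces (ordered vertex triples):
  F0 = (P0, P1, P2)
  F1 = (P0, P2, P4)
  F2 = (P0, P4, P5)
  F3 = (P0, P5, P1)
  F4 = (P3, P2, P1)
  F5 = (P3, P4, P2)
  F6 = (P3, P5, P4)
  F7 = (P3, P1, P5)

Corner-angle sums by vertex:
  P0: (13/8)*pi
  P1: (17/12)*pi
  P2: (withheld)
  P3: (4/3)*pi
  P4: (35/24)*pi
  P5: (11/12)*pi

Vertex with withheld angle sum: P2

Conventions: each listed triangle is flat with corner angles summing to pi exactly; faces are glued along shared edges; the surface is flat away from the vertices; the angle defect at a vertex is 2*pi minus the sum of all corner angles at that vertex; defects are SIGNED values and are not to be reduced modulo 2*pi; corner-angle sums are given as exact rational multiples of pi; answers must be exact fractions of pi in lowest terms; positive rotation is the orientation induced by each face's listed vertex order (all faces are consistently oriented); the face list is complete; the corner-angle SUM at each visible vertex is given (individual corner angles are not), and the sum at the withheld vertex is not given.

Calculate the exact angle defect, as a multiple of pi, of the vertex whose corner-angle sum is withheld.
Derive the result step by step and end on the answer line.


V = 6, E = 12, F = 8; chi = V - E + F = 2
Gauss-Bonnet: total defect = 2*pi*chi = 4*pi; visible defects sum to (13/4)*pi

Answer: defect(P2) = (3/4)*pi


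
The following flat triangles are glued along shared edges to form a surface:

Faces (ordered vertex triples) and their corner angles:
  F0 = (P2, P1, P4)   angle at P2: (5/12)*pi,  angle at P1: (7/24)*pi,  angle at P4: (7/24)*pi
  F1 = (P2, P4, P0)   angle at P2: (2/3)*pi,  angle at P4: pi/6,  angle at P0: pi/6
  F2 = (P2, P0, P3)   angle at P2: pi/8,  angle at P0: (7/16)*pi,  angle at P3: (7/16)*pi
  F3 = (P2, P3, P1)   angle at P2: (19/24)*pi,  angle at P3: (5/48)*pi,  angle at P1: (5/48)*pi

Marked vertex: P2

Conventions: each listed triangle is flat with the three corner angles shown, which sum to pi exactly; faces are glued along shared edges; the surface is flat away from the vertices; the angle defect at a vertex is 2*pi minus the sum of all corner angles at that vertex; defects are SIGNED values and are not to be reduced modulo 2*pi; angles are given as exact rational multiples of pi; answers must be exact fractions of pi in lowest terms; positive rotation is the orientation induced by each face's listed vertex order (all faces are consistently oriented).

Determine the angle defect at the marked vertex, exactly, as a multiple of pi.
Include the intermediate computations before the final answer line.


Sum of corner angles at P2: 2*pi
defect = 2*pi - 2*pi

Answer: defect(P2) = 0


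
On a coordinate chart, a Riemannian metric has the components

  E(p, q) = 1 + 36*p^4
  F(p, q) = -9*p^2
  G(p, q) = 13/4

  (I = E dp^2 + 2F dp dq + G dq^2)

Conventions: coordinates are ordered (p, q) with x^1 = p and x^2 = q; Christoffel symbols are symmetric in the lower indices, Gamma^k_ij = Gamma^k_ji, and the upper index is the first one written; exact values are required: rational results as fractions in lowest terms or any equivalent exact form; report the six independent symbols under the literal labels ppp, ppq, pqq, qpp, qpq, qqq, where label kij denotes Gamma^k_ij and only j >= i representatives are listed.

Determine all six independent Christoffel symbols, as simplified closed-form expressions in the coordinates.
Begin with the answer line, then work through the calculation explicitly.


Answer: Gamma_ppp = 288*p^3/(144*p^4 + 13), Gamma_ppq = 0, Gamma_pqq = 0, Gamma_qpp = -72*p/(144*p^4 + 13), Gamma_qpq = 0, Gamma_qqq = 0

E = 1 + 36*p^4; F = -9*p^2; G = 13/4
Gamma^k_ij = (1/2) g^{kl} (d_i g_jl + d_j g_il - d_l g_ij), with g^inv = (1/(EG-F^2)) [[G, -F], [-F, E]]
first partials: E_p = 144*p^3, E_q = 0, F_p = -18*p, F_q = 0, G_p = 0, G_q = 0
D = EG - F^2 = 13/4 + 36*p^4
expanded: Gamma^p_pp = (G E_p - 2F F_p + F E_q)/(2D), Gamma^p_pq = (G E_q - F G_p)/(2D), Gamma^p_qq = (2G F_q - G G_p - F G_q)/(2D), Gamma^q_pp = (2E F_p - E E_q - F E_p)/(2D), Gamma^q_pq = (E G_p - F E_q)/(2D), Gamma^q_qq = (E G_q - 2F F_q + F G_p)/(2D); substitute and cancel common factors


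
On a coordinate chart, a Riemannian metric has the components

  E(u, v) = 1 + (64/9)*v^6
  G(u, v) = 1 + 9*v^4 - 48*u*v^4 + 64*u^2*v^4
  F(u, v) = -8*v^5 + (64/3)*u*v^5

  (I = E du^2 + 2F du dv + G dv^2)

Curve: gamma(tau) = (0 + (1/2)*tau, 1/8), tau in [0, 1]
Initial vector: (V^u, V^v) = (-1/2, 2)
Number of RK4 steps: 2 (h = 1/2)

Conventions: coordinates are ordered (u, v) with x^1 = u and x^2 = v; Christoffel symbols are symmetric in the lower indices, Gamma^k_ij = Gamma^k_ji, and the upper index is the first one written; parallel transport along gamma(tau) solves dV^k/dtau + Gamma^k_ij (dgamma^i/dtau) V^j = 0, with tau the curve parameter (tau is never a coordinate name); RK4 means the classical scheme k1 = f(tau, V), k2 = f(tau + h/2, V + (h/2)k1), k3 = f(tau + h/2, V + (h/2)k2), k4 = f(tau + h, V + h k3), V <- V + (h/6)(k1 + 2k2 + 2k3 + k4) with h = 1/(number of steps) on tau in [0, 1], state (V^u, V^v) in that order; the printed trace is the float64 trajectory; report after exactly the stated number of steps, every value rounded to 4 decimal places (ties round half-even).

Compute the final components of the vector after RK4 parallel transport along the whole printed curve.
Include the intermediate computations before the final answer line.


gamma'(tau) = (1/2, 0); f(tau, V)^k = -Gamma^k_ij(gamma(tau)) gamma'^i(tau) V^j; h = 1/2; intermediate values shown to 6 dp
curve data and Christoffel symbols at the stage parameters:
  tau = 0.000000: gamma = (0.000000, 0.125000), gamma' = (0.500000, 0.000000); Gamma_uuu = 0.000000, Gamma_uuv = 0.000650, Gamma_uvv = -0.003898, Gamma_vuu = 0.000000, Gamma_vuv = -0.005846, Gamma_vvv = 0.035078
  tau = 0.250000: gamma = (0.125000, 0.125000), gamma' = (0.500000, 0.000000); Gamma_uuu = 0.000000, Gamma_uuv = 0.000650, Gamma_uvv = -0.002602, Gamma_vuu = 0.000000, Gamma_vuv = -0.003902, Gamma_vvv = 0.015609
  tau = 0.500000: gamma = (0.250000, 0.125000), gamma' = (0.500000, 0.000000); Gamma_uuu = 0.000000, Gamma_uuv = 0.000651, Gamma_uvv = -0.001302, Gamma_vuu = 0.000000, Gamma_vuv = -0.001953, Gamma_vvv = 0.003905
  tau = 0.750000: gamma = (0.375000, 0.125000), gamma' = (0.500000, 0.000000); Gamma_uuu = 0.000000, Gamma_uuv = 0.000651, Gamma_uvv = 0.000000, Gamma_vuu = 0.000000, Gamma_vuv = 0.000000, Gamma_vvv = 0.000000
  tau = 1.000000: gamma = (0.500000, 0.125000), gamma' = (0.500000, 0.000000); Gamma_uuu = 0.000000, Gamma_uuv = 0.000651, Gamma_uvv = 0.001302, Gamma_vuu = 0.000000, Gamma_vuv = 0.001953, Gamma_vvv = 0.003905
step 0: V^u = -0.5000, V^v = 2.0000
step 1: k1 = (-0.000650, 0.005846), k2 = (-0.000651, 0.003905), k3 = (-0.000651, 0.003904), k4 = (-0.000652, 0.001955); V <- V + (h/6)(k1 + 2k2 + 2k3 + k4): V^u = -0.5003, V^v = 2.0020
step 2: k1 = (-0.000652, 0.001955), k2 = (-0.000652, 0.000000), k3 = (-0.000652, 0.000000), k4 = (-0.000652, -0.001955); V <- V + (h/6)(k1 + 2k2 + 2k3 + k4): V^u = -0.5007, V^v = 2.0020

Answer: V^u = -0.5007, V^v = 2.0020


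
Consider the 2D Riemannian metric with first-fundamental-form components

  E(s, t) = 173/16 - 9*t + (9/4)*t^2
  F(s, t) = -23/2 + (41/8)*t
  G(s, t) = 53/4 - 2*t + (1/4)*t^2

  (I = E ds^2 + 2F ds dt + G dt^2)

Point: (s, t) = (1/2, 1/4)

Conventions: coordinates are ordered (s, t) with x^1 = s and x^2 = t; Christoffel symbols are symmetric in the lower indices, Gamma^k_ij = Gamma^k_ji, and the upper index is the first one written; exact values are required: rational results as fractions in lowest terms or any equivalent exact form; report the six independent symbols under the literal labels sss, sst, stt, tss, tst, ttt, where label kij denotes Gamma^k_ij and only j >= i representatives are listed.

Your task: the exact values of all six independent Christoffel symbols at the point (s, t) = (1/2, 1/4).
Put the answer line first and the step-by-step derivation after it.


Answer: Gamma_sss = 164808/27353, Gamma_sst = -205884/27353, Gamma_stt = 228736/27353, Gamma_tss = 140364/27353, Gamma_tst = -164808/27353, Gamma_ttt = 181092/27353

E = 557/64, F = -327/32, G = 817/64 at the point
E_s = 0, E_t = -63/8, F_s = 0, F_t = 41/8, G_s = 0, G_t = -15/8
EG - F^2 = 27353/4096;  g^inv = (4096/27353) * [[817/64, 327/32], [327/32, 557/64]]
first-kind symbols [ij,l] = (1/2)(d_i g_jl + d_j g_il - d_l g_ij): [ss,s] = E_s/2 = 0, [ss,t] = F_s - E_t/2 = 63/16, [st,s] = E_t/2 = -63/16, [st,t] = G_s/2 = 0, [tt,s] = F_t - G_s/2 = 41/8, [tt,t] = G_t/2 = -15/16
Gamma^s_ij = (G*[ij,s] - F*[ij,t])/(EG - F^2), Gamma^t_ij = (E*[ij,t] - F*[ij,s])/(EG - F^2)


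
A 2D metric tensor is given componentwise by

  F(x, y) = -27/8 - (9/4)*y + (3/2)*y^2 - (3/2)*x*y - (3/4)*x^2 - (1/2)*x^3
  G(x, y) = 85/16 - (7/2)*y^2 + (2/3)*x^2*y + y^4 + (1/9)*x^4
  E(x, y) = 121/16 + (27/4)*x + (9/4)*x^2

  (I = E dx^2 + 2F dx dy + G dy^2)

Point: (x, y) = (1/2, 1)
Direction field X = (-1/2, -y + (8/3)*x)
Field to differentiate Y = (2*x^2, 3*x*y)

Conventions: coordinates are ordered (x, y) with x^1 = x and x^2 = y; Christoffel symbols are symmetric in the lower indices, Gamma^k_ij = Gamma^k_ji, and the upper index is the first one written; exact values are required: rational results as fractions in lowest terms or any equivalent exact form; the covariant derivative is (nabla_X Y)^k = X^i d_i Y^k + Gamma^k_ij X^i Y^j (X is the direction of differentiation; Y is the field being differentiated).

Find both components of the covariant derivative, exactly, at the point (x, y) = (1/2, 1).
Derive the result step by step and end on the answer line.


E = 23/2, F = -41/8, G = 215/72 at the point
E_x = 9, E_y = 0, F_x = -21/8, F_y = 0, G_x = 13/18, G_y = -17/6
EG - F^2 = 4651/576;  g^inv = (576/4651) * [[215/72, 41/8], [41/8, 23/2]]
first-kind symbols [ij,l] = (1/2)(d_i g_jl + d_j g_il - d_l g_ij): [xx,x] = E_x/2 = 9/2, [xx,y] = F_x - E_y/2 = -21/8, [xy,x] = E_y/2 = 0, [xy,y] = G_x/2 = 13/36, [yy,x] = F_y - G_x/2 = -13/36, [yy,y] = G_y/2 = -17/12
Gamma^x_ij = (G*[ij,x] - F*[ij,y])/(EG - F^2), Gamma^y_ij = (E*[ij,y] - F*[ij,x])/(EG - F^2)
Gamma_xxx = -9/4651, Gamma_xxy = 1066/4651, Gamma_xyy = -43228/41859, Gamma_yxx = -4104/4651, Gamma_yxy = 2392/4651, Gamma_yyy = -10450/4651
X = (-1/2, 1/3), Y = (1/2, 3/2) at the point

Answer: (nabla_X Y)^x = -276197/167436, (nabla_X Y)^y = -30736/13953


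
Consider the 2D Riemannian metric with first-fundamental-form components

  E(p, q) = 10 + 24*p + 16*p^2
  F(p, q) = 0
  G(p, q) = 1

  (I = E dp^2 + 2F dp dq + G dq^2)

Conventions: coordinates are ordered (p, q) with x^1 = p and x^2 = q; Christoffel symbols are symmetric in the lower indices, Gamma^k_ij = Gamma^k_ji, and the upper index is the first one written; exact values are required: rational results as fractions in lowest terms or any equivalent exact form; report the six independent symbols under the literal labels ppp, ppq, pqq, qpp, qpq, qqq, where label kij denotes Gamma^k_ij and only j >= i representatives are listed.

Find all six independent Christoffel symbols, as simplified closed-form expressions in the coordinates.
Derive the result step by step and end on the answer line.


E = 10 + 24*p + 16*p^2; F = 0; G = 1
Gamma^k_ij = (1/2) g^{kl} (d_i g_jl + d_j g_il - d_l g_ij), with g^inv = (1/(EG-F^2)) [[G, -F], [-F, E]]
first partials: E_p = 24 + 32*p, E_q = 0, F_p = 0, F_q = 0, G_p = 0, G_q = 0
D = EG - F^2 = 10 + 24*p + 16*p^2
expanded: Gamma^p_pp = (G E_p - 2F F_p + F E_q)/(2D), Gamma^p_pq = (G E_q - F G_p)/(2D), Gamma^p_qq = (2G F_q - G G_p - F G_q)/(2D), Gamma^q_pp = (2E F_p - E E_q - F E_p)/(2D), Gamma^q_pq = (E G_p - F E_q)/(2D), Gamma^q_qq = (E G_q - 2F F_q + F G_p)/(2D); substitute and cancel common factors

Answer: Gamma_ppp = (8*p + 6)/(8*p^2 + 12*p + 5), Gamma_ppq = 0, Gamma_pqq = 0, Gamma_qpp = 0, Gamma_qpq = 0, Gamma_qqq = 0


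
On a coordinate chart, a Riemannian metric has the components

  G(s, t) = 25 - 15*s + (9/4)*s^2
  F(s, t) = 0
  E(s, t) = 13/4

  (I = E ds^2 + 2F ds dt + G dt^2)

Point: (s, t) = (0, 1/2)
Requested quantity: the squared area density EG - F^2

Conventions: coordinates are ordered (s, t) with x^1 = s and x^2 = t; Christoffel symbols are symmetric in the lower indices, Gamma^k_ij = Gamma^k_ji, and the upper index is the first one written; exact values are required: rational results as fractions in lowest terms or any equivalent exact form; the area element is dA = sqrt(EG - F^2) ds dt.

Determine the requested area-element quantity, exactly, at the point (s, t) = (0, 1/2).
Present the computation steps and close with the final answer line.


E = 13/4, F = 0, G = 25; EG - F^2 = 325/4

Answer: EG - F^2 = 325/4


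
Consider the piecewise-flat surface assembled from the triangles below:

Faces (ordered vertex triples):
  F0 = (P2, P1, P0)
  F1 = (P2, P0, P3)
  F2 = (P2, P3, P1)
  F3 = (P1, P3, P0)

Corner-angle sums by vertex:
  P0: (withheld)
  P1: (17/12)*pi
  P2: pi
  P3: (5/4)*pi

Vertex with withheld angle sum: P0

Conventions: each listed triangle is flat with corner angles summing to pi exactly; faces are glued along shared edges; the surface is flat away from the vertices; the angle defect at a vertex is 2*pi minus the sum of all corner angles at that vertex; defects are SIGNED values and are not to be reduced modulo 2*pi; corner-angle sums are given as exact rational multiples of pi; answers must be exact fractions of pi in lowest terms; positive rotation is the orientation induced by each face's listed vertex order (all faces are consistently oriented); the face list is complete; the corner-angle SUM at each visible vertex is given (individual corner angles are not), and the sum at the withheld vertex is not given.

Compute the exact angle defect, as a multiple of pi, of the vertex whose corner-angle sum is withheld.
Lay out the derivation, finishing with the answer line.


V = 4, E = 6, F = 4; chi = V - E + F = 2
Gauss-Bonnet: total defect = 2*pi*chi = 4*pi; visible defects sum to (7/3)*pi

Answer: defect(P0) = (5/3)*pi


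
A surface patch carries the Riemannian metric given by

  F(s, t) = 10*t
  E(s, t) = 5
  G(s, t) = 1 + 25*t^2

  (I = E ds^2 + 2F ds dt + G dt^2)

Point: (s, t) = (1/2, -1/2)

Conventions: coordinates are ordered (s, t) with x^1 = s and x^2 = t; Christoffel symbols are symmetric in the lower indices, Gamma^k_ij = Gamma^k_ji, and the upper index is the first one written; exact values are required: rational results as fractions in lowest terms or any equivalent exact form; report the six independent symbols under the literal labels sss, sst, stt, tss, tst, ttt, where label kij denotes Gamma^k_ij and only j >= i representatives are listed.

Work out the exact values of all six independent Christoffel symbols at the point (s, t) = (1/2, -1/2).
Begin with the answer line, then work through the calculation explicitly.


Answer: Gamma_sss = 0, Gamma_sst = 0, Gamma_stt = 8/9, Gamma_tss = 0, Gamma_tst = 0, Gamma_ttt = -10/9

E = 5, F = -5, G = 29/4 at the point
E_s = 0, E_t = 0, F_s = 0, F_t = 10, G_s = 0, G_t = -25
EG - F^2 = 45/4;  g^inv = (4/45) * [[29/4, 5], [5, 5]]
first-kind symbols [ij,l] = (1/2)(d_i g_jl + d_j g_il - d_l g_ij): [ss,s] = E_s/2 = 0, [ss,t] = F_s - E_t/2 = 0, [st,s] = E_t/2 = 0, [st,t] = G_s/2 = 0, [tt,s] = F_t - G_s/2 = 10, [tt,t] = G_t/2 = -25/2
Gamma^s_ij = (G*[ij,s] - F*[ij,t])/(EG - F^2), Gamma^t_ij = (E*[ij,t] - F*[ij,s])/(EG - F^2)


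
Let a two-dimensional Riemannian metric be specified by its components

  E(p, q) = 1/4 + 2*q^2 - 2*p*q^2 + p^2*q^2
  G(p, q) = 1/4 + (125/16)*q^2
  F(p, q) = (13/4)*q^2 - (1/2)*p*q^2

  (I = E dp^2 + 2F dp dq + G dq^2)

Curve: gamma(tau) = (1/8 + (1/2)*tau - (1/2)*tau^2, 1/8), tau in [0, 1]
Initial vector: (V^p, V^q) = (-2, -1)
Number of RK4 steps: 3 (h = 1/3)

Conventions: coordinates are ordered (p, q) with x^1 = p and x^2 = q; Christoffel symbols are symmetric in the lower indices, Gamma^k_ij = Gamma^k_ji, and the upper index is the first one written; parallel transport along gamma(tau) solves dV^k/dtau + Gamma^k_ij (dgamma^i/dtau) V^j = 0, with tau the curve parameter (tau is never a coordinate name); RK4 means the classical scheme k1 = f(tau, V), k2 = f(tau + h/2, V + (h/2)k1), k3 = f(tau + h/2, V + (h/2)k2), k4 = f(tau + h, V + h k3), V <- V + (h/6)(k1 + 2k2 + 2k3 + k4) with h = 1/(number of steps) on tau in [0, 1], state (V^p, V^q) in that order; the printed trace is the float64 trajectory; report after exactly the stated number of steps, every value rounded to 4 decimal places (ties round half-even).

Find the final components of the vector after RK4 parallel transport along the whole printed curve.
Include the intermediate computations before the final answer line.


gamma'(tau) = (1/2 - tau, 0); f(tau, V)^k = -Gamma^k_ij(gamma(tau)) gamma'^i(tau) V^j; h = 1/3; intermediate values shown to 6 dp
curve data and Christoffel symbols at the stage parameters:
  tau = 0.000000: gamma = (0.125000, 0.125000), gamma' = (0.500000, 0.000000); Gamma_ppp = 0.062442, Gamma_ppq = 0.814640, Gamma_pqq = 2.458849, Gamma_qpp = -0.622532, Gamma_qpq = -0.109046, Gamma_qqq = 2.295535
  tau = 0.166667: gamma = (0.194444, 0.125000), gamma' = (0.333333, 0.000000); Gamma_ppp = 0.058450, Gamma_ppq = 0.765538, Gamma_pqq = 2.447231, Gamma_qpp = -0.582704, Gamma_qpq = -0.101357, Gamma_qqq = 2.300658
  tau = 0.333333: gamma = (0.236111, 0.125000), gamma' = (0.166667, 0.000000); Gamma_ppp = 0.056376, Gamma_ppq = 0.737742, Gamma_pqq = 2.439539, Gamma_qpp = -0.560411, Gamma_qpq = -0.097032, Gamma_qqq = 2.303811
  tau = 0.500000: gamma = (0.250000, 0.125000), gamma' = (0.000000, 0.000000); Gamma_ppp = 0.055738, Gamma_ppq = 0.728761, Gamma_pqq = 2.436855, Gamma_qpp = -0.553246, Gamma_qpq = -0.095638, Gamma_qqq = 2.304875
  tau = 0.666667: gamma = (0.236111, 0.125000), gamma' = (-0.166667, 0.000000); Gamma_ppp = 0.056376, Gamma_ppq = 0.737742, Gamma_pqq = 2.439539, Gamma_qpp = -0.560411, Gamma_qpq = -0.097032, Gamma_qqq = 2.303811
  tau = 0.833333: gamma = (0.194444, 0.125000), gamma' = (-0.333333, 0.000000); Gamma_ppp = 0.058450, Gamma_ppq = 0.765538, Gamma_pqq = 2.447231, Gamma_qpp = -0.582704, Gamma_qpq = -0.101357, Gamma_qqq = 2.300658
  tau = 1.000000: gamma = (0.125000, 0.125000), gamma' = (-0.500000, 0.000000); Gamma_ppp = 0.062442, Gamma_ppq = 0.814640, Gamma_pqq = 2.458849, Gamma_qpp = -0.622532, Gamma_qpq = -0.109046, Gamma_qqq = 2.295535
step 0: V^p = -2.0000, V^q = -1.0000
step 1: k1 = (0.469762, -0.677055), k2 = (0.321416, -0.410860), k3 = (0.310576, -0.414164), k4 = (0.157751, -0.195539); V <- V + (h/6)(k1 + 2k2 + 2k3 + k4): V^p = -1.8949, V^q = -1.1401
step 2: k1 = (0.157994, -0.195427), k2 = (0.000000, 0.000000), k3 = (0.000000, 0.000000), k4 = (-0.157994, 0.195427); V <- V + (h/6)(k1 + 2k2 + 2k3 + k4): V^p = -1.8949, V^q = -1.1401
step 3: k1 = (-0.157994, 0.195427), k2 = (-0.320063, 0.410593), k3 = (-0.311438, 0.414628), k4 = (-0.470511, 0.676765); V <- V + (h/6)(k1 + 2k2 + 2k3 + k4): V^p = -2.0000, V^q = -1.0000

Answer: V^p = -2.0000, V^q = -1.0000


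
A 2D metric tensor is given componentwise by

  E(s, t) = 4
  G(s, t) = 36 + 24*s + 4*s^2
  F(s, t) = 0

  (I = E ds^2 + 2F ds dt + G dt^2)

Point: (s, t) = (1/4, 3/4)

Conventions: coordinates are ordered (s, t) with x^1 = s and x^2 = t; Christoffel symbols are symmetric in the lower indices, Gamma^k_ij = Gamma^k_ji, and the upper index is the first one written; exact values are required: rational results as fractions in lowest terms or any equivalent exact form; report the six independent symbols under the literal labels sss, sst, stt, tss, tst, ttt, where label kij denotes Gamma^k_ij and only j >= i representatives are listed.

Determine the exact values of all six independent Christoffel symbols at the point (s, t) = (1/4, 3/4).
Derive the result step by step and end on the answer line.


E = 4, F = 0, G = 169/4 at the point
E_s = 0, E_t = 0, F_s = 0, F_t = 0, G_s = 26, G_t = 0
EG - F^2 = 169;  g^inv = (1/169) * [[169/4, 0], [0, 4]]
first-kind symbols [ij,l] = (1/2)(d_i g_jl + d_j g_il - d_l g_ij): [ss,s] = E_s/2 = 0, [ss,t] = F_s - E_t/2 = 0, [st,s] = E_t/2 = 0, [st,t] = G_s/2 = 13, [tt,s] = F_t - G_s/2 = -13, [tt,t] = G_t/2 = 0
Gamma^s_ij = (G*[ij,s] - F*[ij,t])/(EG - F^2), Gamma^t_ij = (E*[ij,t] - F*[ij,s])/(EG - F^2)

Answer: Gamma_sss = 0, Gamma_sst = 0, Gamma_stt = -13/4, Gamma_tss = 0, Gamma_tst = 4/13, Gamma_ttt = 0


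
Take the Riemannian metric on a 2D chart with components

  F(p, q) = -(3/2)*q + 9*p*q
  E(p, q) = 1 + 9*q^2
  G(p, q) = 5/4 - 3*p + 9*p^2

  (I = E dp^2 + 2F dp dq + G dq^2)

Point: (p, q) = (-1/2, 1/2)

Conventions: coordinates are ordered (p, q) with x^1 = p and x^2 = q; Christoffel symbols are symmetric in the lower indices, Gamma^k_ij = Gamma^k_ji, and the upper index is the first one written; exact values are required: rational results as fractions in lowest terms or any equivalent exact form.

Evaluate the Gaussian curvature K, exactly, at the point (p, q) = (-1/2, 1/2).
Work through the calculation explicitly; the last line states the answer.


E = 13/4, F = -3, G = 5, EG - F^2 = 29/4 at the point
E_p = 0, E_q = 9, F_p = 9/2, F_q = -6, G_p = -12, G_q = 0
E_qq = 18, F_pq = 9, G_pp = 18
Apply the Brioschi formula K = (det M1 - det M2)/(EG - F^2)^2 over the derivative matrices of E, F, G.
M1 = [[-E_qq/2 + F_pq - G_pp/2, E_p/2, F_p - E_q/2], [F_q - G_p/2, E, F], [G_q/2, F, G]] = [[-9, 0, 0], [0, 13/4, -3], [0, -3, 5]]; det M1 = -261/4
M2 = [[0, E_q/2, G_p/2], [E_q/2, E, F], [G_p/2, F, G]] = [[0, 9/2, -6], [9/2, 13/4, -3], [-6, -3, 5]]; det M2 = -225/4
det M1 - det M2 = -9; K = -9 / (29/4)^2 = -144/841

Answer: K = -144/841


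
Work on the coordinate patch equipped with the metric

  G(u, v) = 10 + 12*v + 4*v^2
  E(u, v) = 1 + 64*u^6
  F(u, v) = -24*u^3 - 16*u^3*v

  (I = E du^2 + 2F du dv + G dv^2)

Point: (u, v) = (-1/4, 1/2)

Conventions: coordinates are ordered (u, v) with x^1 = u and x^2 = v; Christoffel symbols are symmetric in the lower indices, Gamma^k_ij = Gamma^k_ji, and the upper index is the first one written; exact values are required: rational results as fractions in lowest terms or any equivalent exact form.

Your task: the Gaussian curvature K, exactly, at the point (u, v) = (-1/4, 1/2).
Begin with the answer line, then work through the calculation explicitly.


Answer: K = -4096/395307

E = 65/64, F = 1/2, G = 17, EG - F^2 = 1089/64 at the point
E_u = -3/8, E_v = 0, F_u = -6, F_v = 1/4, G_u = 0, G_v = 16
E_vv = 0, F_uv = -3, G_uu = 0
Compute both Brioschi determinants and normalise by (EG - F^2)^2.
M1 = [[-E_vv/2 + F_uv - G_uu/2, E_u/2, F_u - E_v/2], [F_v - G_u/2, E, F], [G_v/2, F, G]] = [[-3, -3/16, -6], [1/4, 65/64, 1/2], [8, 1/2, 17]]; det M1 = -3
M2 = [[0, E_v/2, G_u/2], [E_v/2, E, F], [G_u/2, F, G]] = [[0, 0, 0], [0, 65/64, 1/2], [0, 1/2, 17]]; det M2 = 0
det M1 - det M2 = -3; K = -3 / (1089/64)^2 = -4096/395307


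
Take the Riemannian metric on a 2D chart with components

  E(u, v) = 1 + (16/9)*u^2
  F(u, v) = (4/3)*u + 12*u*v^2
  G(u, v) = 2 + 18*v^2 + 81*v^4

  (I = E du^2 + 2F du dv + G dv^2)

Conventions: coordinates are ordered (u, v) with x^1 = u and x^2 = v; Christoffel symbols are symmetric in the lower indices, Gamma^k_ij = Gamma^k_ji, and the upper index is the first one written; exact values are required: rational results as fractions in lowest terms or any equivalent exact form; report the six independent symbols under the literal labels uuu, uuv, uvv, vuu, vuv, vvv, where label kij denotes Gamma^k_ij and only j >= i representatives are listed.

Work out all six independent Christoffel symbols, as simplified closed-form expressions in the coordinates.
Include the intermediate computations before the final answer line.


E = 1 + (16/9)*u^2; F = (4/3)*u + 12*u*v^2; G = 2 + 18*v^2 + 81*v^4
Gamma^k_ij = (1/2) g^{kl} (d_i g_jl + d_j g_il - d_l g_ij), with g^inv = (1/(EG-F^2)) [[G, -F], [-F, E]]
first partials: E_u = (32/9)*u, E_v = 0, F_u = 4/3 + 12*v^2, F_v = 24*u*v, G_u = 0, G_v = 36*v + 324*v^3
D = EG - F^2 = 2 + 18*v^2 + (16/9)*u^2 + 81*v^4
expanded: Gamma^u_uu = (G E_u - 2F F_u + F E_v)/(2D), Gamma^u_uv = (G E_v - F G_u)/(2D), Gamma^u_vv = (2G F_v - G G_u - F G_v)/(2D), Gamma^v_uu = (2E F_u - E E_v - F E_u)/(2D), Gamma^v_uv = (E G_u - F E_v)/(2D), Gamma^v_vv = (E G_v - 2F F_v + F G_u)/(2D); substitute and cancel common factors

Answer: Gamma_uuu = 16*u/(16*u^2 + 729*v^4 + 162*v^2 + 18), Gamma_uuv = 0, Gamma_uvv = 216*u*v/(16*u^2 + 729*v^4 + 162*v^2 + 18), Gamma_vuu = (108*v^2 + 12)/(16*u^2 + 729*v^4 + 162*v^2 + 18), Gamma_vuv = 0, Gamma_vvv = (1458*v^3 + 162*v)/(16*u^2 + 729*v^4 + 162*v^2 + 18)


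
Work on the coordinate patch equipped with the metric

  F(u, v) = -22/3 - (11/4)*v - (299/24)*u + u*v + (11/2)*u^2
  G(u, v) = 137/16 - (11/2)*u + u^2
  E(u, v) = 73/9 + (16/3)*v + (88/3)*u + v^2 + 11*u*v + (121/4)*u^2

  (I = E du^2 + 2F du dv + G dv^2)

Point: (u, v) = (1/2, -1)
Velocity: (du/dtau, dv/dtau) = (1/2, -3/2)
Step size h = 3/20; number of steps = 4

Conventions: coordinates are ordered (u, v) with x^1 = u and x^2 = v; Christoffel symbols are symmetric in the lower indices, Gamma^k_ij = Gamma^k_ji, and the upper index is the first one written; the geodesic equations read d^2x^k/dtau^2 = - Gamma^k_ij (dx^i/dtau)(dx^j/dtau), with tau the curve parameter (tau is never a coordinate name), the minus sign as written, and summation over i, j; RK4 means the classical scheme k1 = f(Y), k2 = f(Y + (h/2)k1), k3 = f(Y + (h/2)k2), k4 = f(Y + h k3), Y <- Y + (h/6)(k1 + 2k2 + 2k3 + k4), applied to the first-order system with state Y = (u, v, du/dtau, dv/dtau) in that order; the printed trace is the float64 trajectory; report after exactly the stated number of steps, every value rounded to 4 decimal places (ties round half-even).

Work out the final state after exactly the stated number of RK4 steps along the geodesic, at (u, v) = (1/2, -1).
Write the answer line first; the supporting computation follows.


Answer: u = 0.8036, v = -1.9017, du/dtau = 0.5114, dv/dtau = -1.5050

f(Y) = (du/dtau, dv/dtau, -Gamma^u_ij Y'^i Y'^j, -Gamma^v_ij Y'^i Y'^j) with the Gammas evaluated at the stage position; h = 0.150000; intermediate values shown to 6 dp
step 0: u = 0.5000, v = -1.0000, du/dtau = 0.5000, dv/dtau = -1.5000
step 1:
  k1: at (u, v) = (0.500000, -1.000000), (du/dtau, dv/dtau) = (0.500000, -1.500000); Gamma_uuu = 0.950027, Gamma_uuv = 0.172732, Gamma_uvv = 0.000000, Gamma_vuu = -0.483976, Gamma_vuv = -0.087996, Gamma_vvv = 0.000000; k1 = (0.500000, -1.500000, 0.021592, -0.010999)
  k2: at (u, v) = (0.537500, -1.112500), (du/dtau, dv/dtau) = (0.501619, -1.500825); Gamma_uuu = 0.945435, Gamma_uuv = 0.171897, Gamma_uvv = 0.000000, Gamma_vuu = -0.463766, Gamma_vuv = -0.084321, Gamma_vvv = 0.000000; k2 = (0.501619, -1.500825, 0.020931, -0.010267)
  k3: at (u, v) = (0.537621, -1.112562), (du/dtau, dv/dtau) = (0.501570, -1.500770); Gamma_uuu = 0.945385, Gamma_uuv = 0.171888, Gamma_uvv = 0.000000, Gamma_vuu = -0.463653, Gamma_vuv = -0.084301, Gamma_vvv = 0.000000; k3 = (0.501570, -1.500770, 0.020942, -0.010271)
  k4: at (u, v) = (0.575235, -1.225116), (du/dtau, dv/dtau) = (0.503141, -1.501541); Gamma_uuu = 0.940257, Gamma_uuv = 0.170956, Gamma_uvv = 0.000000, Gamma_vuu = -0.444014, Gamma_vuv = -0.080730, Gamma_vvv = 0.000000; k4 = (0.503141, -1.501541, 0.020283, -0.009578)
  Y <- Y + (h/6)(k1 + 2k2 + 2k3 + k4): u = 0.5752, v = -1.2251, du/dtau = 0.5031, dv/dtau = -1.5015
step 2:
  k1: at (u, v) = (0.575238, -1.225118), (du/dtau, dv/dtau) = (0.503141, -1.501541); Gamma_uuu = 0.940256, Gamma_uuv = 0.170956, Gamma_uvv = 0.000000, Gamma_vuu = -0.444012, Gamma_vuv = -0.080729, Gamma_vvv = 0.000000; k1 = (0.503141, -1.501541, 0.020283, -0.009578)
  k2: at (u, v) = (0.612974, -1.337734), (du/dtau, dv/dtau) = (0.504662, -1.502260); Gamma_uuu = 0.934634, Gamma_uuv = 0.169933, Gamma_uvv = 0.000000, Gamma_vuu = -0.424939, Gamma_vuv = -0.077262, Gamma_vvv = 0.000000; k2 = (0.504662, -1.502260, 0.019628, -0.008924)
  k3: at (u, v) = (0.613088, -1.337788), (du/dtau, dv/dtau) = (0.504613, -1.502211); Gamma_uuu = 0.934582, Gamma_uuv = 0.169924, Gamma_uvv = 0.000000, Gamma_vuu = -0.424841, Gamma_vuv = -0.077244, Gamma_vvv = 0.000000; k3 = (0.504613, -1.502211, 0.019640, -0.008928)
  k4: at (u, v) = (0.650930, -1.450450), (du/dtau, dv/dtau) = (0.506087, -1.502881); Gamma_uuu = 0.928511, Gamma_uuv = 0.168820, Gamma_uvv = 0.000000, Gamma_vuu = -0.406354, Gamma_vuv = -0.073883, Gamma_vvv = 0.000000; k4 = (0.506087, -1.502881, 0.018992, -0.008311)
  Y <- Y + (h/6)(k1 + 2k2 + 2k3 + k4): u = 0.6509, v = -1.4505, du/dtau = 0.5061, dv/dtau = -1.5029
step 3:
  k1: at (u, v) = (0.650932, -1.450452), (du/dtau, dv/dtau) = (0.506086, -1.502881); Gamma_uuu = 0.928510, Gamma_uuv = 0.168820, Gamma_uvv = 0.000000, Gamma_vuu = -0.406352, Gamma_vuv = -0.073882, Gamma_vvv = 0.000000; k1 = (0.506086, -1.502881, 0.018992, -0.008312)
  k2: at (u, v) = (0.688889, -1.563168), (du/dtau, dv/dtau) = (0.507510, -1.503505); Gamma_uuu = 0.922028, Gamma_uuv = 0.167641, Gamma_uvv = 0.000000, Gamma_vuu = -0.388441, Gamma_vuv = -0.070626, Gamma_vvv = 0.000000; k2 = (0.507510, -1.503505, 0.018352, -0.007731)
  k3: at (u, v) = (0.688996, -1.563215), (du/dtau, dv/dtau) = (0.507462, -1.503461); Gamma_uuu = 0.921977, Gamma_uuv = 0.167632, Gamma_uvv = 0.000000, Gamma_vuu = -0.388356, Gamma_vuv = -0.070610, Gamma_vvv = 0.000000; k3 = (0.507462, -1.503461, 0.018364, -0.007735)
  k4: at (u, v) = (0.727052, -1.675971), (du/dtau, dv/dtau) = (0.508840, -1.504042); Gamma_uuu = 0.915128, Gamma_uuv = 0.166387, Gamma_uvv = 0.000000, Gamma_vuu = -0.371032, Gamma_vuv = -0.067460, Gamma_vvv = 0.000000; k4 = (0.508840, -1.504042, 0.017734, -0.007190)
  Y <- Y + (h/6)(k1 + 2k2 + 2k3 + k4): u = 0.7271, v = -1.6760, du/dtau = 0.5088, dv/dtau = -1.5040
step 4:
  k1: at (u, v) = (0.727054, -1.675974), (du/dtau, dv/dtau) = (0.508840, -1.504042); Gamma_uuu = 0.915127, Gamma_uuv = 0.166387, Gamma_uvv = 0.000000, Gamma_vuu = -0.371030, Gamma_vuv = -0.067460, Gamma_vvv = 0.000000; k1 = (0.508840, -1.504042, 0.017734, -0.007190)
  k2: at (u, v) = (0.765217, -1.788777), (du/dtau, dv/dtau) = (0.510170, -1.504581); Gamma_uuu = 0.907944, Gamma_uuv = 0.165081, Gamma_uvv = 0.000000, Gamma_vuu = -0.354279, Gamma_vuv = -0.064414, Gamma_vvv = 0.000000; k2 = (0.510170, -1.504581, 0.017116, -0.006679)
  k3: at (u, v) = (0.765317, -1.788817), (du/dtau, dv/dtau) = (0.510123, -1.504543); Gamma_uuu = 0.907894, Gamma_uuv = 0.165072, Gamma_uvv = 0.000000, Gamma_vuu = -0.354207, Gamma_vuv = -0.064401, Gamma_vvv = 0.000000; k3 = (0.510123, -1.504543, 0.017128, -0.006682)
  k4: at (u, v) = (0.803573, -1.901655), (du/dtau, dv/dtau) = (0.511409, -1.505044); Gamma_uuu = 0.900419, Gamma_uuv = 0.163713, Gamma_uvv = 0.000000, Gamma_vuu = -0.338036, Gamma_vuv = -0.061461, Gamma_vvv = 0.000000; k4 = (0.511409, -1.505044, 0.016522, -0.006203)
  Y <- Y + (h/6)(k1 + 2k2 + 2k3 + k4): u = 0.8036, v = -1.9017, du/dtau = 0.5114, dv/dtau = -1.5050


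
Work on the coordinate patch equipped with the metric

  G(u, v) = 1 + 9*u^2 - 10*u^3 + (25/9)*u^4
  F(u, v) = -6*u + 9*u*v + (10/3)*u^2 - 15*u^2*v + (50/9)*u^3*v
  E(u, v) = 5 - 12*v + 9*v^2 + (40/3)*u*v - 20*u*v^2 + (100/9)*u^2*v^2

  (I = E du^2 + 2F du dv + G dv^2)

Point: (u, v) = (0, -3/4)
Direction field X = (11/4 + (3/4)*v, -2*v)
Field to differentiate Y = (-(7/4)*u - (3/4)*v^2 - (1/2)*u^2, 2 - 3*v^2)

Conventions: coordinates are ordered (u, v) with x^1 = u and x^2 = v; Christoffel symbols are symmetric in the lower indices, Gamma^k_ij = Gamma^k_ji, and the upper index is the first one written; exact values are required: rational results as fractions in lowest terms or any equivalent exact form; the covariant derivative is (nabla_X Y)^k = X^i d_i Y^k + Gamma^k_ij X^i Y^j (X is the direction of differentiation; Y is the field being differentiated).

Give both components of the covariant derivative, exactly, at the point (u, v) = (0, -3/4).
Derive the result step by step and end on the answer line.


E = 305/16, F = 0, G = 1 at the point
E_u = -85/4, E_v = -51/2, F_u = -51/4, F_v = 0, G_u = 0, G_v = 0
EG - F^2 = 305/16;  g^inv = (16/305) * [[1, 0], [0, 305/16]]
first-kind symbols [ij,l] = (1/2)(d_i g_jl + d_j g_il - d_l g_ij): [uu,u] = E_u/2 = -85/8, [uu,v] = F_u - E_v/2 = 0, [uv,u] = E_v/2 = -51/4, [uv,v] = G_u/2 = 0, [vv,u] = F_v - G_u/2 = 0, [vv,v] = G_v/2 = 0
Gamma^u_ij = (G*[ij,u] - F*[ij,v])/(EG - F^2), Gamma^v_ij = (E*[ij,v] - F*[ij,u])/(EG - F^2)
Gamma_uuu = -34/61, Gamma_uuv = -204/305, Gamma_uvv = 0, Gamma_vuu = 0, Gamma_vuv = 0, Gamma_vvv = 0
X = (35/16, 3/2), Y = (-27/64, 5/16) at the point

Answer: (nabla_X Y)^u = -259259/156160, (nabla_X Y)^v = 27/4


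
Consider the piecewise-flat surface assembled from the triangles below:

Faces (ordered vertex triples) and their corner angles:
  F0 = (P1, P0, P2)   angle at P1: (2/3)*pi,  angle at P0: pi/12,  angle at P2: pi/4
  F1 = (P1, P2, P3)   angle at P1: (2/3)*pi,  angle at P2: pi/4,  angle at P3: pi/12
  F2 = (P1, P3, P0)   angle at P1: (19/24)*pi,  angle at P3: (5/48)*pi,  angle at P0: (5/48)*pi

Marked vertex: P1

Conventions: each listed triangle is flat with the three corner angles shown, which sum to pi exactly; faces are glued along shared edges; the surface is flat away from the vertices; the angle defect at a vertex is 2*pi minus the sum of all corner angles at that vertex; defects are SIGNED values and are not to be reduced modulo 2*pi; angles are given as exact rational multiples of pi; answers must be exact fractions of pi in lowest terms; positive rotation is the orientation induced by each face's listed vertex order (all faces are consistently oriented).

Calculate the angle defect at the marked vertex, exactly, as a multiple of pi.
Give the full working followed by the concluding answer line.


Sum of corner angles at P1: (17/8)*pi
defect = 2*pi - (17/8)*pi

Answer: defect(P1) = -pi/8
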